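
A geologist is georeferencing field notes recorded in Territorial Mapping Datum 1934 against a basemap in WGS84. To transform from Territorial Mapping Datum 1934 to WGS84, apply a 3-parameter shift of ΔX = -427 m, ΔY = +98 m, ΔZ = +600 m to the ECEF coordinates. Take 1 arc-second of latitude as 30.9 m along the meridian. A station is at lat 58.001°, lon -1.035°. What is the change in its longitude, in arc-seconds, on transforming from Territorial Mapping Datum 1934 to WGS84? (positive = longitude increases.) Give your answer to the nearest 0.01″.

sin φ = 0.848057, cos φ = 0.529904, sin λ = -0.018063, cos λ = 0.999837.
East component: ΔE = −sin λ·ΔX + cos λ·ΔY = −(-0.018063)(-427) + (0.999837)(98) = 90.27 m.
1° of latitude spans 3600 × 30.90 = 111240 m; at latitude φ, 1° of longitude spans that × cos φ = 58946.6 m, so Δλ = 90.27 / 58946.6 × 3600 = 5.513″.

Δλ = 5.51″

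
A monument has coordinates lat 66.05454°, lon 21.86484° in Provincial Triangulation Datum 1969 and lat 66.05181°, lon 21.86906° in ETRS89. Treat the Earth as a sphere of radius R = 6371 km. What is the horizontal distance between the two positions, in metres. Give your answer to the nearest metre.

Δφ = 66.05181° − 66.05454° = -0.00273°; Δλ = 21.86906° − 21.86484° = +0.00422°.
1° along a meridian = πR/180 = 111195 m.
ΔN = Δφ × 111195 = -303.6 m; ΔE = Δλ × 111195 × cos(66.05454°) = +0.00422 × 111195 × 0.405867 = 190.5 m.
Distance = √(ΔE² + ΔN²) = √(190.5² + (-303.6)²) = 358.4 m.

358 m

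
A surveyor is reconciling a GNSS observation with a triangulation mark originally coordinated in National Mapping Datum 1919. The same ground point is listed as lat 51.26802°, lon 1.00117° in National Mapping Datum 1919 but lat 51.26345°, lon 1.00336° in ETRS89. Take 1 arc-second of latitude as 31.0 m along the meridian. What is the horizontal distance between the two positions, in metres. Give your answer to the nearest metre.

Δφ = 51.26345° − 51.26802° = -0.00457°; Δλ = 1.00336° − 1.00117° = +0.00219°.
1° of latitude = 3600 × 31.00 = 111600 m.
ΔN = Δφ × 111600 = -510.0 m; ΔE = Δλ × 111600 × cos(51.26802°) = +0.00219 × 111600 × 0.625678 = 152.9 m.
Distance = √(ΔE² + ΔN²) = √(152.9² + (-510.0)²) = 532.4 m.

532 m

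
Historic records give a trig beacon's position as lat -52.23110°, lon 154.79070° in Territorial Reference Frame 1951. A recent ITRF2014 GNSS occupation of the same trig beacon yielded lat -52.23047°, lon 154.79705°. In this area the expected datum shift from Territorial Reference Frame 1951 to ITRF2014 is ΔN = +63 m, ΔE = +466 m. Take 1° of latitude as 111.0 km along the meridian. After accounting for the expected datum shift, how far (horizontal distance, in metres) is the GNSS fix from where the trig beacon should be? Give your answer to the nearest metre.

Observed coordinate differences: Δφ = +0.00063°, Δλ = +0.00635°.
Converting to metres (1° lat = 111000 m, cos φ = 0.612478): observed ΔN = 69.9 m, observed ΔE = 431.7 m.
Subtracting the expected shift leaves a residual of 69.9 − (63) = 6.9 m north and 431.7 − (466) = -34.3 m east.
Residual distance = √(6.9² + (-34.3)²) = 35.0 m.

35 m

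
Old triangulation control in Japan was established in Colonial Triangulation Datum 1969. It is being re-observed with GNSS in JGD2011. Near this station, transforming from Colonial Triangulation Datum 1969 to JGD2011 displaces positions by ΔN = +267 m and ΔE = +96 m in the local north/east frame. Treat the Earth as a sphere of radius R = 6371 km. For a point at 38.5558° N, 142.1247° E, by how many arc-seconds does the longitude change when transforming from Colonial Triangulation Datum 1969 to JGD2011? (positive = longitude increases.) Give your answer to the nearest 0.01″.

At latitude 38.5558°, cos φ = 0.782002.
One radian of longitude at latitude φ spans R cos φ, so Δλ = ΔE / (R cos φ) = 96.0 / (6371000 × 0.782002) = 1.9269e-05 rad = 3.974″.

Δλ = 3.97″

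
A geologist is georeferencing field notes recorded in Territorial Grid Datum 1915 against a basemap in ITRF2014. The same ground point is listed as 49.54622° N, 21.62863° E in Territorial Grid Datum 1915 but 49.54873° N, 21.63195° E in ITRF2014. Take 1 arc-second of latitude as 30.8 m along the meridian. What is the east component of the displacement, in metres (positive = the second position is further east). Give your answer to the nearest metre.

ΔE = 239 m

Δφ = 49.54873° − 49.54622° = +0.00251°; Δλ = 21.63195° − 21.62863° = +0.00332°.
1° of latitude = 3600 × 30.80 = 110880 m.
ΔN = Δφ × 110880 = 278.3 m; ΔE = Δλ × 110880 × cos(49.54622°) = +0.00332 × 110880 × 0.648834 = 238.8 m.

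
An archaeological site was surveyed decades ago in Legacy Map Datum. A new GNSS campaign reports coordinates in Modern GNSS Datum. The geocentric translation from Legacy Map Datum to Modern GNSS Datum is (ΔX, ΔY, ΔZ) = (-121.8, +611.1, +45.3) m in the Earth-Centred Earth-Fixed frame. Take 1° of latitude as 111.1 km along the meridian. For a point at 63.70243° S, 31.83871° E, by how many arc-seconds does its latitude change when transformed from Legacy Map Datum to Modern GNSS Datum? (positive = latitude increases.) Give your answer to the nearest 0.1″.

Δφ = 7.0″

sin φ = -0.896505, cos φ = 0.443033, sin λ = 0.527530, cos λ = 0.849536.
North component: ΔN = −sin φ cos λ·ΔX − sin φ sin λ·ΔY + cos φ·ΔZ = −(-0.896505)(0.849536)(-121.8) − (-0.896505)(0.527530)(611.1) + (0.443033)(45.3) = 216.31 m.
1° of latitude spans 111100 m, so Δφ = 216.31 / 111100 × 3600 = 7.009″.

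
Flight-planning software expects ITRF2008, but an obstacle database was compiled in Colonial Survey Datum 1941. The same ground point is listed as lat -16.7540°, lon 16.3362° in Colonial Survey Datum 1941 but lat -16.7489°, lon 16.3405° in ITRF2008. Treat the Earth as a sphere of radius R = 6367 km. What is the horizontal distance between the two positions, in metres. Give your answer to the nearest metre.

Δφ = -16.7489° − -16.7540° = +0.0051°; Δλ = 16.3405° − 16.3362° = +0.0043°.
1° along a meridian = πR/180 = 111125 m.
ΔN = Δφ × 111125 = 566.7 m; ΔE = Δλ × 111125 × cos(-16.7540°) = +0.0043 × 111125 × 0.957551 = 457.6 m.
Distance = √(ΔE² + ΔN²) = √(457.6² + 566.7²) = 728.4 m.

728 m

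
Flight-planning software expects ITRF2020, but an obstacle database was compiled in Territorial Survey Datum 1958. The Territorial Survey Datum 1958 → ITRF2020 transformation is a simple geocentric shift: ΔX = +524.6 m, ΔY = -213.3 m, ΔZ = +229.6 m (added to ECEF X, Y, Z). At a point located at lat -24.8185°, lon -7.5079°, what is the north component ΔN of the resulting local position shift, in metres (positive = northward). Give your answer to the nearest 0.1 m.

At φ = -24.8185°, λ = -7.5079°: sin φ = -0.419745, cos φ = 0.907642, sin λ = -0.130663, cos λ = 0.991427.
ΔN = −sin φ cos λ·ΔX − sin φ sin λ·ΔY + cos φ·ΔZ = −(-0.419745)(0.991427)(524.6) − (-0.419745)(-0.130663)(-213.3) + (0.907642)(229.6) = 438.40 m.

ΔN = 438.4 m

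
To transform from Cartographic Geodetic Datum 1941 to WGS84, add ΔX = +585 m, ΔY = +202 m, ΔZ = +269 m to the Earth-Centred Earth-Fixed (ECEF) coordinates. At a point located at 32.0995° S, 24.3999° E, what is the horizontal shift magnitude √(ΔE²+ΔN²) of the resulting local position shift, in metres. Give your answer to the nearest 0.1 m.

558.3 m

At φ = -32.0995°, λ = 24.3999°: sin φ = -0.531391, cos φ = 0.847127, sin λ = 0.413103, cos λ = 0.910684.
ΔE = −sin λ·ΔX + cos λ·ΔY = −(0.413103)·(585) + (0.910684)·(202) = -57.71 m.
ΔN = −sin φ cos λ·ΔX − sin φ sin λ·ΔY + cos φ·ΔZ = −(-0.531391)(0.910684)(585) − (-0.531391)(0.413103)(202) + (0.847127)(269) = 555.32 m.
Horizontal magnitude = √(ΔE² + ΔN²) = √((-57.71)² + 555.32²) = 558.31 m.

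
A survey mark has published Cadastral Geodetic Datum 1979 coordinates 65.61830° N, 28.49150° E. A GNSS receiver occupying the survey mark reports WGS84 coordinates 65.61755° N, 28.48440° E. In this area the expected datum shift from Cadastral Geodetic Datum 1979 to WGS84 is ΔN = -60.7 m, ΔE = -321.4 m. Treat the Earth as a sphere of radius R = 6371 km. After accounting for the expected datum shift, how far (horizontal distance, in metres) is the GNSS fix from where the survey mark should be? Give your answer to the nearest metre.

Observed coordinate differences: Δφ = -0.00075°, Δλ = -0.00710°.
Converting to metres (1° lat = 111195 m, cos φ = 0.412814): observed ΔN = -83.4 m, observed ΔE = -325.9 m.
Subtracting the expected shift leaves a residual of -83.4 − (-60.7) = -22.7 m north and -325.9 − (-321.4) = -4.5 m east.
Residual distance = √((-22.7)² + (-4.5)²) = 23.1 m.

23 m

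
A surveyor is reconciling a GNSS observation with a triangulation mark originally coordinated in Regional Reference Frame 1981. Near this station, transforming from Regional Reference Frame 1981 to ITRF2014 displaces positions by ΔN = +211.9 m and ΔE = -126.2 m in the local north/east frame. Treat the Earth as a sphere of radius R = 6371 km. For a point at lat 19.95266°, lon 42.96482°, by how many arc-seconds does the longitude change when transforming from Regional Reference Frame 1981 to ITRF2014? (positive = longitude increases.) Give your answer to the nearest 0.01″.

Δλ = -4.35″

At latitude 19.95266°, cos φ = 0.939975.
One radian of longitude at latitude φ spans R cos φ, so Δλ = ΔE / (R cos φ) = -126.2 / (6371000 × 0.939975) = -2.1073e-05 rad = -4.347″.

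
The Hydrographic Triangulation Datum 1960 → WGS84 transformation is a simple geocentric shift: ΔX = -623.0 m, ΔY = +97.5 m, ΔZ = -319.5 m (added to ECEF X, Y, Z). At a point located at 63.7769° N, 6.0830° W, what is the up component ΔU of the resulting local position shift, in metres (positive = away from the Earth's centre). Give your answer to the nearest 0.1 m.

ΔU = -564.9 m

At φ = 63.7769°, λ = -6.0830°: sin φ = 0.897080, cos φ = 0.441868, sin λ = -0.105969, cos λ = 0.994369.
ΔU = cos φ cos λ·ΔX + cos φ sin λ·ΔY + sin φ·ΔZ = (0.441868)(0.994369)(-623.0) + (0.441868)(-0.105969)(97.5) + (0.897080)(-319.5) = -564.92 m.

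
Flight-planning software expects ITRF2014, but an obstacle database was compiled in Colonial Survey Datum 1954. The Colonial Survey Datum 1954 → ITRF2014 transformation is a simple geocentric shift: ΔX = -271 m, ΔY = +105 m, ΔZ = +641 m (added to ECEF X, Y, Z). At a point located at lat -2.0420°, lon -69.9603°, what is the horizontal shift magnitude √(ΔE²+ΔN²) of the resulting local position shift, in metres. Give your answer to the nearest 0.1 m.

At φ = -2.0420°, λ = -69.9603°: sin φ = -0.035632, cos φ = 0.999365, sin λ = -0.939455, cos λ = 0.342671.
ΔE = −sin λ·ΔX + cos λ·ΔY = −(-0.939455)·(-271) + (0.342671)·(105) = -218.61 m.
ΔN = −sin φ cos λ·ΔX − sin φ sin λ·ΔY + cos φ·ΔZ = −(-0.035632)(0.342671)(-271) − (-0.035632)(-0.939455)(105) + (0.999365)(641) = 633.77 m.
Horizontal magnitude = √(ΔE² + ΔN²) = √((-218.61)² + 633.77²) = 670.41 m.

670.4 m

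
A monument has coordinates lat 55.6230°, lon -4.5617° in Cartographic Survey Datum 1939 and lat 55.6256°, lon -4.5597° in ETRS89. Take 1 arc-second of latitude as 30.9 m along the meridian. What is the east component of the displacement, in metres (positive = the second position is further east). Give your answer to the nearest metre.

Δφ = 55.6256° − 55.6230° = +0.0026°; Δλ = -4.5597° − -4.5617° = +0.0020°.
1° of latitude = 3600 × 30.90 = 111240 m.
ΔN = Δφ × 111240 = 289.2 m; ΔE = Δλ × 111240 × cos(55.6230°) = +0.0020 × 111240 × 0.564636 = 125.6 m.

ΔE = 126 m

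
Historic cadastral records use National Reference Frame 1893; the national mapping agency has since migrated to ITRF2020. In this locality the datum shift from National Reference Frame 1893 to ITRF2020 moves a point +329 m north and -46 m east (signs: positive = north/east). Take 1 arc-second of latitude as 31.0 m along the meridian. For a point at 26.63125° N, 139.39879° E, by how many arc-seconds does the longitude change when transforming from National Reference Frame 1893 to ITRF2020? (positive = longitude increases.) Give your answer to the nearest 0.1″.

Δλ = -1.7″

At latitude 26.63125°, cos φ = 0.893910.
1″ of longitude at this latitude = 31.00 × cos φ = 27.7112 m, so Δλ = -46.0 / 27.7112 = -1.660″.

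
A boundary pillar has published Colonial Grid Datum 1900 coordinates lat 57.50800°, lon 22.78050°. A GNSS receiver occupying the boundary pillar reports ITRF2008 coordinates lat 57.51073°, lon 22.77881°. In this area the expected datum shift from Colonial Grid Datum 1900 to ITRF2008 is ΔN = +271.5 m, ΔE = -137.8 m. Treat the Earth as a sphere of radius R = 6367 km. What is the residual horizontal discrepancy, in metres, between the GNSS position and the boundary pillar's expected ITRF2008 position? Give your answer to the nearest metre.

49 m

Observed coordinate differences: Δφ = +0.00273°, Δλ = -0.00169°.
Converting to metres (1° lat = 111125 m, cos φ = 0.537182): observed ΔN = 303.4 m, observed ΔE = -100.9 m.
Subtracting the expected shift leaves a residual of 303.4 − (271.5) = 31.9 m north and -100.9 − (-137.8) = 36.9 m east.
Residual distance = √(31.9² + 36.9²) = 48.8 m.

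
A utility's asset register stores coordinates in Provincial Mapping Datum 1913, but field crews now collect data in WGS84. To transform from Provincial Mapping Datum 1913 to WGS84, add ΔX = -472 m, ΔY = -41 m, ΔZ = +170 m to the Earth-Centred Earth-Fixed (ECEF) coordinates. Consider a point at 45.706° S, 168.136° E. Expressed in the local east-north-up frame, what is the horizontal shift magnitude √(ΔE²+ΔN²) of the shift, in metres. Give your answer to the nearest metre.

At φ = -45.706°, λ = 168.136°: sin φ = -0.715766, cos φ = 0.698340, sin λ = 0.205589, cos λ = -0.978638.
ΔE = −sin λ·ΔX + cos λ·ΔY = −(0.205589)·(-472) + (-0.978638)·(-41) = 137.16 m.
ΔN = −sin φ cos λ·ΔX − sin φ sin λ·ΔY + cos φ·ΔZ = −(-0.715766)(-0.978638)(-472) − (-0.715766)(0.205589)(-41) + (0.698340)(170) = 443.31 m.
Horizontal magnitude = √(ΔE² + ΔN²) = √(137.16² + 443.31²) = 464.04 m.

464 m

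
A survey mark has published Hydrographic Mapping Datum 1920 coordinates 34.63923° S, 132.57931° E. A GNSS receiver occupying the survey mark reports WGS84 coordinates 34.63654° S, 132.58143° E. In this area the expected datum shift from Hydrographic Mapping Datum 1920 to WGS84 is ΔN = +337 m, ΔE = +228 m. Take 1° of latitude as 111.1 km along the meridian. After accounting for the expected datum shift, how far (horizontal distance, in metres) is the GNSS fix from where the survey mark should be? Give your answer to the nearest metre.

51 m

Observed coordinate differences: Δφ = +0.00269°, Δλ = +0.00212°.
Converting to metres (1° lat = 111100 m, cos φ = 0.822747): observed ΔN = 298.9 m, observed ΔE = 193.8 m.
Subtracting the expected shift leaves a residual of 298.9 − (337) = -38.1 m north and 193.8 − (228) = -34.2 m east.
Residual distance = √((-38.1)² + (-34.2)²) = 51.2 m.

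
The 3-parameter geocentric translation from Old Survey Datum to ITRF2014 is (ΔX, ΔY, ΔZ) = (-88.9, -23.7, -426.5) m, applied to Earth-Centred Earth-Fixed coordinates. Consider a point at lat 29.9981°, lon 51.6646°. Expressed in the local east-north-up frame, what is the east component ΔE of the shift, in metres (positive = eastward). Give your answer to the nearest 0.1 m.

The local east axis at (φ, λ) is (−sin λ, cos λ, 0), so ΔE = −sin(51.6646°)·(-88.9) + cos(51.6646°)·(-23.7) = 55.03 m.

ΔE = 55.0 m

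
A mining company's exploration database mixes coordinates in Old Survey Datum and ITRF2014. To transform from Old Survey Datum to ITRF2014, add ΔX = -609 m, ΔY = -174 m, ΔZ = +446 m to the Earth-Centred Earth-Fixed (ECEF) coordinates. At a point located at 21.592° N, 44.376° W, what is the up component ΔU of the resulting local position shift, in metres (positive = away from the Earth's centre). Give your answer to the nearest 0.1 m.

At φ = 21.592°, λ = -44.376°: sin φ = 0.367995, cos φ = 0.929828, sin λ = -0.699364, cos λ = 0.714766.
ΔU = cos φ cos λ·ΔX + cos φ sin λ·ΔY + sin φ·ΔZ = (0.929828)(0.714766)(-609) + (0.929828)(-0.699364)(-174) + (0.367995)(446) = -127.47 m.

ΔU = -127.5 m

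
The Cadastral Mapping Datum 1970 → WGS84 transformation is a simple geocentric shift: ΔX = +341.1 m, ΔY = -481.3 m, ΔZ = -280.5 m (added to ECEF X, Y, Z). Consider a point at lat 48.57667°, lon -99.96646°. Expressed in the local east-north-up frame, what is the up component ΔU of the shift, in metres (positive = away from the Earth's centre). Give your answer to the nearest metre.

The local up (radial) axis is (cos φ cos λ, cos φ sin λ, sin φ), giving ΔU = -39.058 + 313.631 − 210.331 = 64.24 m.

ΔU = 64 m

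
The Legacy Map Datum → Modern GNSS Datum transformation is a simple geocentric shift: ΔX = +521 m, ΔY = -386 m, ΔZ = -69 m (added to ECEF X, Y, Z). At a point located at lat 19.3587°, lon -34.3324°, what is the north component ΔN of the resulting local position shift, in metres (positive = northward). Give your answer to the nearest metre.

ΔN = -280 m

At φ = 19.3587°, λ = -34.3324°: sin φ = 0.331481, cos φ = 0.943462, sin λ = -0.563993, cos λ = 0.825779.
ΔN = −sin φ cos λ·ΔX − sin φ sin λ·ΔY + cos φ·ΔZ = −(0.331481)(0.825779)(521) − (0.331481)(-0.563993)(-386) + (0.943462)(-69) = -279.88 m.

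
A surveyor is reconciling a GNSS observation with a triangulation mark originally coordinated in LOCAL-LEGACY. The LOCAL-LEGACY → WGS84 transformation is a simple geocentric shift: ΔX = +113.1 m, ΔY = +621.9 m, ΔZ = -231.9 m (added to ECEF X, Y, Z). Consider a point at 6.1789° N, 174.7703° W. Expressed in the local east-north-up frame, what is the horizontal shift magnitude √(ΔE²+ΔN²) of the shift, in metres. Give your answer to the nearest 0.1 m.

645.0 m

At φ = 6.1789°, λ = -174.7703°: sin φ = 0.107633, cos φ = 0.994191, sin λ = -0.091149, cos λ = -0.995837.
ΔE = −sin λ·ΔX + cos λ·ΔY = −(-0.091149)·(113.1) + (-0.995837)·(621.9) = -609.00 m.
ΔN = −sin φ cos λ·ΔX − sin φ sin λ·ΔY + cos φ·ΔZ = −(0.107633)(-0.995837)(113.1) − (0.107633)(-0.091149)(621.9) + (0.994191)(-231.9) = -212.33 m.
Horizontal magnitude = √(ΔE² + ΔN²) = √((-609.00)² + (-212.33)²) = 644.96 m.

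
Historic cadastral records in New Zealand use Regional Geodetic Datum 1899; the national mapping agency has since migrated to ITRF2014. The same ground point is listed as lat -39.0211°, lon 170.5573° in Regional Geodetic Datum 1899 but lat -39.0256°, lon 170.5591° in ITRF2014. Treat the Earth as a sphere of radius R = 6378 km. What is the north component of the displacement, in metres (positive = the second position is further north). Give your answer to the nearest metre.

Δφ = -39.0256° − -39.0211° = -0.0045°; Δλ = 170.5591° − 170.5573° = +0.0018°.
1° along a meridian = πR/180 = 111317 m.
ΔN = Δφ × 111317 = -500.9 m; ΔE = Δλ × 111317 × cos(-39.0211°) = +0.0018 × 111317 × 0.776914 = 155.7 m.

ΔN = -501 m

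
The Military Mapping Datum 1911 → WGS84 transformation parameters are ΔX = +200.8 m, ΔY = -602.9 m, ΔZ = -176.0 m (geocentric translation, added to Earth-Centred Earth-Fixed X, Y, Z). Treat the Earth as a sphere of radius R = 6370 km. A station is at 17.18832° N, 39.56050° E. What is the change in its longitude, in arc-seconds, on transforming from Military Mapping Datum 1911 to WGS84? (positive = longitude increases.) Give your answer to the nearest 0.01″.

sin φ = 0.295513, cos φ = 0.955339, sin λ = 0.636893, cos λ = 0.770953.
East component: ΔE = −sin λ·ΔX + cos λ·ΔY = −(0.636893)(200.8) + (0.770953)(-602.9) = -592.70 m.
1° of latitude spans πR/180 = 111177 m; at latitude φ, 1° of longitude spans that × cos φ = 106212.1 m, so Δλ = -592.70 / 106212.1 × 3600 = -20.089″.

Δλ = -20.09″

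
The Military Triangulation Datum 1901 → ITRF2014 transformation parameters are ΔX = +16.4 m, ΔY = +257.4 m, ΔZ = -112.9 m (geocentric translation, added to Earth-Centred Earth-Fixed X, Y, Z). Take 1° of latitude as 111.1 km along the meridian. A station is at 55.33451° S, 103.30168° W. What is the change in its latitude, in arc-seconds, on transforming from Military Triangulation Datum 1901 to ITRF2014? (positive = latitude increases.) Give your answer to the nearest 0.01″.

sin φ = -0.822487, cos φ = 0.568784, sin λ = -0.973172, cos λ = -0.230078.
North component: ΔN = −sin φ cos λ·ΔX − sin φ sin λ·ΔY + cos φ·ΔZ = −(-0.822487)(-0.230078)(16.4) − (-0.822487)(-0.973172)(257.4) + (0.568784)(-112.9) = -273.35 m.
1° of latitude spans 111100 m, so Δφ = -273.35 / 111100 × 3600 = -8.857″.

Δφ = -8.86″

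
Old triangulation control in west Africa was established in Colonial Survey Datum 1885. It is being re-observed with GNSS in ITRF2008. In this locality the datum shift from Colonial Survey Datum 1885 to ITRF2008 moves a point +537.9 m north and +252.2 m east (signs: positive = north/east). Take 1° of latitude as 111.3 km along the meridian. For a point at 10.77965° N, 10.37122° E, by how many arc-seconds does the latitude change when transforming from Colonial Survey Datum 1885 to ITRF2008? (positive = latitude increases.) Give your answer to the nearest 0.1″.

1° of latitude = 111.3 km, so Δφ = 537.9 / 111300 = 0.0048329° = 17.398″.

Δφ = 17.4″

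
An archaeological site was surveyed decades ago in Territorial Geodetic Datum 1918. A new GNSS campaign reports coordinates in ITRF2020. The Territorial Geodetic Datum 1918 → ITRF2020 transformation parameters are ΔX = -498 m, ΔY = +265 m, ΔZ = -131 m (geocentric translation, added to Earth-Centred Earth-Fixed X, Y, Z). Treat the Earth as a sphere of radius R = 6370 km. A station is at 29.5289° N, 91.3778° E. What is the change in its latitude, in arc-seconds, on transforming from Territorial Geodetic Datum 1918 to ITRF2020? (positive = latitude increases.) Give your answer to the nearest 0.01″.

sin φ = 0.492863, cos φ = 0.870107, sin λ = 0.999711, cos λ = -0.024045.
North component: ΔN = −sin φ cos λ·ΔX − sin φ sin λ·ΔY + cos φ·ΔZ = −(0.492863)(-0.024045)(-498) − (0.492863)(0.999711)(265) + (0.870107)(-131) = -250.46 m.
1° of latitude spans πR/180 = 111177 m, so Δφ = -250.46 / 111177 × 3600 = -8.110″.

Δφ = -8.11″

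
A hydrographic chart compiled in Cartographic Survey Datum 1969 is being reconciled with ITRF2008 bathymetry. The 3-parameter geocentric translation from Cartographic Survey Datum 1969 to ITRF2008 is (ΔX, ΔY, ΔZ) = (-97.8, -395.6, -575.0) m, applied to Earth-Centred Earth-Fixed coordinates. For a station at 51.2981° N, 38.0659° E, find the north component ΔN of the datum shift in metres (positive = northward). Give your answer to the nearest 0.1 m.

The local north axis is (−sin φ cos λ, −sin φ sin λ, cos φ), giving ΔN = 60.090 + 190.353 − 359.529 = -109.09 m.

ΔN = -109.1 m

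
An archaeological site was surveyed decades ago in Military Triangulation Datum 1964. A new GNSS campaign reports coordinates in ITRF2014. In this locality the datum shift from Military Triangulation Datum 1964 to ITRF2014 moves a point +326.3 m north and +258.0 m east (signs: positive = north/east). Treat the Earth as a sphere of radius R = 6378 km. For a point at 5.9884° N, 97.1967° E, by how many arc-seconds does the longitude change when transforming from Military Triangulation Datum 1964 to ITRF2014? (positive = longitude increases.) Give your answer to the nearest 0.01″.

Δλ = 8.39″

At latitude 5.9884°, cos φ = 0.994543.
One radian of longitude at latitude φ spans R cos φ, so Δλ = ΔE / (R cos φ) = 258.0 / (6378000 × 0.994543) = 4.0674e-05 rad = 8.390″.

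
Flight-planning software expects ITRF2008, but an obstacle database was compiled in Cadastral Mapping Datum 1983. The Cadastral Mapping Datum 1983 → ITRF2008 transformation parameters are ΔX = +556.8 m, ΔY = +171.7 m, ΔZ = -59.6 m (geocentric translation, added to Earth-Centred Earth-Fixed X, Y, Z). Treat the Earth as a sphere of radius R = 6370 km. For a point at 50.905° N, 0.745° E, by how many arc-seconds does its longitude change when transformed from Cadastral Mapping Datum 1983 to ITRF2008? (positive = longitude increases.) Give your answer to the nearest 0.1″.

sin φ = 0.776101, cos φ = 0.630608, sin λ = 0.013002, cos λ = 0.999915.
East component: ΔE = −sin λ·ΔX + cos λ·ΔY = −(0.013002)(556.8) + (0.999915)(171.7) = 164.45 m.
1° of latitude spans πR/180 = 111177 m; at latitude φ, 1° of longitude spans that × cos φ = 70109.4 m, so Δλ = 164.45 / 70109.4 × 3600 = 8.444″.

Δλ = 8.4″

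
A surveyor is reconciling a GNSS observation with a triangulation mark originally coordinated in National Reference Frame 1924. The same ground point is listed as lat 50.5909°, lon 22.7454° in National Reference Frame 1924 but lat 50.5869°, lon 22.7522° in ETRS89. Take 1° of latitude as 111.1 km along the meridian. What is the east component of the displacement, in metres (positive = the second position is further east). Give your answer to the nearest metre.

ΔE = 480 m

Δφ = 50.5869° − 50.5909° = -0.0040°; Δλ = 22.7522° − 22.7454° = +0.0068°.
ΔN = Δφ × 111100 = -444.4 m; ΔE = Δλ × 111100 × cos(50.5909°) = +0.0068 × 111100 × 0.634853 = 479.6 m.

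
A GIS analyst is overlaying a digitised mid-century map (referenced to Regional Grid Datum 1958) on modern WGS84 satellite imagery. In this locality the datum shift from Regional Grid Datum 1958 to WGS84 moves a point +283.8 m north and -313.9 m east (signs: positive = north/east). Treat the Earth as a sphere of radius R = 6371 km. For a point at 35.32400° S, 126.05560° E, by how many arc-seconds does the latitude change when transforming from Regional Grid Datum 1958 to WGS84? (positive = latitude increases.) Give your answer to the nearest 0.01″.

Δφ = 9.19″

On a sphere of radius R, 1 rad of latitude = R, so Δφ = ΔN / R = 283.8 / 6371000 = 4.4546e-05 rad = 9.188″.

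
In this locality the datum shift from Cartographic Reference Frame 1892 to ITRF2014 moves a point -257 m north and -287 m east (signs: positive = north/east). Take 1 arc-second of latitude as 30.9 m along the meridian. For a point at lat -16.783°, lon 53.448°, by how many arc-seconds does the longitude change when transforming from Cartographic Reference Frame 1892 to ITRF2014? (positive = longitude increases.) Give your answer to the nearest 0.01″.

At latitude -16.783°, cos φ = 0.957405.
1″ of longitude at this latitude = 30.90 × cos φ = 29.5838 m, so Δλ = -287.0 / 29.5838 = -9.701″.

Δλ = -9.70″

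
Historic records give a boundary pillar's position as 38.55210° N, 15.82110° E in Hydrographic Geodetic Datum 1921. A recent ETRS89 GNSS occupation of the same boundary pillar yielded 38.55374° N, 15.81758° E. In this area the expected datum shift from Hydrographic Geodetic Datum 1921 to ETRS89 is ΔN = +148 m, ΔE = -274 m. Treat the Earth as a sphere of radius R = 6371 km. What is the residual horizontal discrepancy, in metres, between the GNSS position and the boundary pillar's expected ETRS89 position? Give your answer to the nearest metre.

47 m

Observed coordinate differences: Δφ = +0.00164°, Δλ = -0.00352°.
Converting to metres (1° lat = 111195 m, cos φ = 0.782042): observed ΔN = 182.4 m, observed ΔE = -306.1 m.
Subtracting the expected shift leaves a residual of 182.4 − (148) = 34.4 m north and -306.1 − (-274) = -32.1 m east.
Residual distance = √(34.4² + (-32.1)²) = 47.0 m.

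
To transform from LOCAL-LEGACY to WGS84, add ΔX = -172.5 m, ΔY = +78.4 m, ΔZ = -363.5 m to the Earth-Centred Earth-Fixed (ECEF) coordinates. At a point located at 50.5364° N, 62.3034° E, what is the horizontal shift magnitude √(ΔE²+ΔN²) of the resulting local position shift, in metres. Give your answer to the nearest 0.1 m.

At φ = 50.5364°, λ = 62.3034°: sin φ = 0.772029, cos φ = 0.635588, sin λ = 0.885421, cos λ = 0.464790.
ΔE = −sin λ·ΔX + cos λ·ΔY = −(0.885421)·(-172.5) + (0.464790)·(78.4) = 189.17 m.
ΔN = −sin φ cos λ·ΔX − sin φ sin λ·ΔY + cos φ·ΔZ = −(0.772029)(0.464790)(-172.5) − (0.772029)(0.885421)(78.4) + (0.635588)(-363.5) = -222.73 m.
Horizontal magnitude = √(ΔE² + ΔN²) = √(189.17² + (-222.73)²) = 292.23 m.

292.2 m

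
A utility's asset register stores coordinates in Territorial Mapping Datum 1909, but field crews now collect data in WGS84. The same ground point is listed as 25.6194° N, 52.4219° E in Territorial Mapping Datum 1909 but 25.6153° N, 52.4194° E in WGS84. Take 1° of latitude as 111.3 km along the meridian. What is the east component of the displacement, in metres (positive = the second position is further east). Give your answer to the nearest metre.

Δφ = 25.6153° − 25.6194° = -0.0041°; Δλ = 52.4194° − 52.4219° = -0.0025°.
ΔN = Δφ × 111300 = -456.3 m; ΔE = Δλ × 111300 × cos(25.6194°) = -0.0025 × 111300 × 0.901686 = -250.9 m.

ΔE = -251 m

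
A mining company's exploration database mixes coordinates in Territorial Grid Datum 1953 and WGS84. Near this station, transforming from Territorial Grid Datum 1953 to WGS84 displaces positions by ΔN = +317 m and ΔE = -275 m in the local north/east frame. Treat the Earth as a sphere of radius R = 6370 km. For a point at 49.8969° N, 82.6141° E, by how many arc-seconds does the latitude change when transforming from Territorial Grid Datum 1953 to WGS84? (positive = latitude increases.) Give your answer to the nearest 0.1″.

Δφ = 10.3″

On a sphere of radius R, 1 rad of latitude = R, so Δφ = ΔN / R = 317.0 / 6370000 = 4.9765e-05 rad = 10.265″.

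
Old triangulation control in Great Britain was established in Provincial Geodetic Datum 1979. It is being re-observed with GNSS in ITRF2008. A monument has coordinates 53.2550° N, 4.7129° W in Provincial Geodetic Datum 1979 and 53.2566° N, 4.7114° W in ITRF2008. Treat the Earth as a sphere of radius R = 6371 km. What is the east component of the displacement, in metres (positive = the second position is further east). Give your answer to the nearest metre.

ΔE = 100 m

Δφ = 53.2566° − 53.2550° = +0.0016°; Δλ = -4.7114° − -4.7129° = +0.0015°.
1° along a meridian = πR/180 = 111195 m.
ΔN = Δφ × 111195 = 177.9 m; ΔE = Δλ × 111195 × cos(53.2550°) = +0.0015 × 111195 × 0.598255 = 99.8 m.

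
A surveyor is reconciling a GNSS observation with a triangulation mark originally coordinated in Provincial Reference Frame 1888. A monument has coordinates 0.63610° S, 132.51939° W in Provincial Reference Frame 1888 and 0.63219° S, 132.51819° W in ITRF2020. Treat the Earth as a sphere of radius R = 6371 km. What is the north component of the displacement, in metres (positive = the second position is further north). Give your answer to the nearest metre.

ΔN = 435 m

Δφ = -0.63219° − -0.63610° = +0.00391°; Δλ = -132.51819° − -132.51939° = +0.00120°.
1° along a meridian = πR/180 = 111195 m.
ΔN = Δφ × 111195 = 434.8 m; ΔE = Δλ × 111195 × cos(-0.63610°) = +0.00120 × 111195 × 0.999938 = 133.4 m.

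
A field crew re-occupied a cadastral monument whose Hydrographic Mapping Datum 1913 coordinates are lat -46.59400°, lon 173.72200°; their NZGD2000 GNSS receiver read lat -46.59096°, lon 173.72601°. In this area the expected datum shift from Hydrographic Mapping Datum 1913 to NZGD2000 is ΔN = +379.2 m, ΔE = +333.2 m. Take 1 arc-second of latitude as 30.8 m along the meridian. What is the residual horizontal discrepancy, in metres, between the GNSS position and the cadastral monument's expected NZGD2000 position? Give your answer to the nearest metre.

50 m

Observed coordinate differences: Δφ = +0.00304°, Δλ = +0.00401°.
Converting to metres (1° lat = 110880 m, cos φ = 0.687164): observed ΔN = 337.1 m, observed ΔE = 305.5 m.
Subtracting the expected shift leaves a residual of 337.1 − (379.2) = -42.1 m north and 305.5 − (333.2) = -27.7 m east.
Residual distance = √((-42.1)² + (-27.7)²) = 50.4 m.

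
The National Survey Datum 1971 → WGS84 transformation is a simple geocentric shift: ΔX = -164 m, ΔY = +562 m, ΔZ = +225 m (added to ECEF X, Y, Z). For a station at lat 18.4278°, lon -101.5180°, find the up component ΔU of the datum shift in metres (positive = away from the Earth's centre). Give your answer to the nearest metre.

ΔU = -420 m

The local up (radial) axis is (cos φ cos λ, cos φ sin λ, sin φ), giving ΔU = 31.068 − 522.445 + 71.125 = -420.25 m.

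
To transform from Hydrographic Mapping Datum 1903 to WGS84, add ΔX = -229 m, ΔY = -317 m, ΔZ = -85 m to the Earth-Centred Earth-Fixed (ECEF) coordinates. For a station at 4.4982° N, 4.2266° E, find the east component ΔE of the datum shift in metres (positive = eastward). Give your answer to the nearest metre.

The local east axis at (φ, λ) is (−sin λ, cos λ, 0), so ΔE = −sin(4.2266°)·(-229) + cos(4.2266°)·(-317) = -299.26 m.

ΔE = -299 m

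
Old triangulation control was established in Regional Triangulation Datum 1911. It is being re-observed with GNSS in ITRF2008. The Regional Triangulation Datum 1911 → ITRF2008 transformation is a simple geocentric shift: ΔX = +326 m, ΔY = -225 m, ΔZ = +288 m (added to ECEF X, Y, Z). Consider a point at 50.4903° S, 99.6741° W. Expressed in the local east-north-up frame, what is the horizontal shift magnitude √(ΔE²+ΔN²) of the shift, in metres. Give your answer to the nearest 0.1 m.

475.8 m

At φ = -50.4903°, λ = -99.6741°: sin φ = -0.771517, cos φ = 0.636209, sin λ = -0.985780, cos λ = -0.168044.
ΔE = −sin λ·ΔX + cos λ·ΔY = −(-0.985780)·(326) + (-0.168044)·(-225) = 359.17 m.
ΔN = −sin φ cos λ·ΔX − sin φ sin λ·ΔY + cos φ·ΔZ = −(-0.771517)(-0.168044)(326) − (-0.771517)(-0.985780)(-225) + (0.636209)(288) = 312.09 m.
Horizontal magnitude = √(ΔE² + ΔN²) = √(359.17² + 312.09²) = 475.82 m.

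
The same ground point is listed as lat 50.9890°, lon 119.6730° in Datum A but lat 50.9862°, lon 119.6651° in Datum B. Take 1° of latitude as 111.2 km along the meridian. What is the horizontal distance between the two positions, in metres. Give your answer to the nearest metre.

Δφ = 50.9862° − 50.9890° = -0.0028°; Δλ = 119.6651° − 119.6730° = -0.0079°.
ΔN = Δφ × 111200 = -311.4 m; ΔE = Δλ × 111200 × cos(50.9890°) = -0.0079 × 111200 × 0.629470 = -553.0 m.
Distance = √(ΔE² + ΔN²) = √((-553.0)² + (-311.4)²) = 634.6 m.

635 m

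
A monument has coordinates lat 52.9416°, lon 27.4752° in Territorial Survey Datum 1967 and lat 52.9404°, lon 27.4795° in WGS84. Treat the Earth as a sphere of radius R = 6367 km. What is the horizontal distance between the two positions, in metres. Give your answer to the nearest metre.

Δφ = 52.9404° − 52.9416° = -0.0012°; Δλ = 27.4795° − 27.4752° = +0.0043°.
1° along a meridian = πR/180 = 111125 m.
ΔN = Δφ × 111125 = -133.4 m; ΔE = Δλ × 111125 × cos(52.9416°) = +0.0043 × 111125 × 0.602629 = 288.0 m.
Distance = √(ΔE² + ΔN²) = √(288.0² + (-133.4)²) = 317.3 m.

317 m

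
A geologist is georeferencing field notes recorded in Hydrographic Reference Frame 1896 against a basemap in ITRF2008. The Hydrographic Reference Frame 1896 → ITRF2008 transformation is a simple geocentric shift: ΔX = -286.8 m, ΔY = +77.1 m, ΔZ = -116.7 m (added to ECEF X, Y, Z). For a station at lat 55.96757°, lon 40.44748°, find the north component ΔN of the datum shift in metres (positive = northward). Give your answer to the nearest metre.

ΔN = 74 m

The local north axis is (−sin φ cos λ, −sin φ sin λ, cos φ), giving ΔN = 180.873 − 41.452 − 65.313 = 74.11 m.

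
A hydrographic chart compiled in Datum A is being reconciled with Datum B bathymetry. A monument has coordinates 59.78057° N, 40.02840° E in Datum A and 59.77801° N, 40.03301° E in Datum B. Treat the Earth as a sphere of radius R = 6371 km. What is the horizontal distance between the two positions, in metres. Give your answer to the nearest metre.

Δφ = 59.77801° − 59.78057° = -0.00256°; Δλ = 40.03301° − 40.02840° = +0.00461°.
1° along a meridian = πR/180 = 111195 m.
ΔN = Δφ × 111195 = -284.7 m; ΔE = Δλ × 111195 × cos(59.78057°) = +0.00461 × 111195 × 0.503313 = 258.0 m.
Distance = √(ΔE² + ΔN²) = √(258.0² + (-284.7)²) = 384.2 m.

384 m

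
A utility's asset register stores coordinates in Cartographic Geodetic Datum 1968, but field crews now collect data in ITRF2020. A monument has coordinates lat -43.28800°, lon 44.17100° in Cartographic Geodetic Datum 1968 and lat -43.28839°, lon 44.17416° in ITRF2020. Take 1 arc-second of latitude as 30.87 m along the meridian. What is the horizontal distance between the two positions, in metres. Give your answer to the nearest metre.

259 m

Δφ = -43.28839° − -43.28800° = -0.00039°; Δλ = 44.17416° − 44.17100° = +0.00316°.
1° of latitude = 3600 × 30.87 = 111132 m.
ΔN = Δφ × 111132 = -43.3 m; ΔE = Δλ × 111132 × cos(-43.28800°) = +0.00316 × 111132 × 0.727916 = 255.6 m.
Distance = √(ΔE² + ΔN²) = √(255.6² + (-43.3)²) = 259.3 m.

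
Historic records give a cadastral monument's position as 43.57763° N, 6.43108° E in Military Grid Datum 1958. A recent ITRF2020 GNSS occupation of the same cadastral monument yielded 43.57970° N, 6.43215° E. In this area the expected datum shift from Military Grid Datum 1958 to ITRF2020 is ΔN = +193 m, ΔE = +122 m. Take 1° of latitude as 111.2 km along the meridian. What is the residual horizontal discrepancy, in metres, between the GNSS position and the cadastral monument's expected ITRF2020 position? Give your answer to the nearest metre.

52 m

Observed coordinate differences: Δφ = +0.00207°, Δλ = +0.00107°.
Converting to metres (1° lat = 111200 m, cos φ = 0.724441): observed ΔN = 230.2 m, observed ΔE = 86.2 m.
Subtracting the expected shift leaves a residual of 230.2 − (193) = 37.2 m north and 86.2 − (122) = -35.8 m east.
Residual distance = √(37.2² + (-35.8)²) = 51.6 m.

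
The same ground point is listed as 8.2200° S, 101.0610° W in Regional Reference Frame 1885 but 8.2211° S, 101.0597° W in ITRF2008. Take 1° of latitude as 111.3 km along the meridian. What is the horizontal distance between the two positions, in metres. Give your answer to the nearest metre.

188 m

Δφ = -8.2211° − -8.2200° = -0.0011°; Δλ = -101.0597° − -101.0610° = +0.0013°.
ΔN = Δφ × 111300 = -122.4 m; ΔE = Δλ × 111300 × cos(-8.2200°) = +0.0013 × 111300 × 0.989726 = 143.2 m.
Distance = √(ΔE² + ΔN²) = √(143.2² + (-122.4)²) = 188.4 m.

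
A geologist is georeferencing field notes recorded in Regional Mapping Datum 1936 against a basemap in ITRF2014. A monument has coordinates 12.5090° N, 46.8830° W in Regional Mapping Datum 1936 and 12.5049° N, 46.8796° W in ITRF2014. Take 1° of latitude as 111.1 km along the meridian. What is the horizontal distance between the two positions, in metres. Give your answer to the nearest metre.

586 m

Δφ = 12.5049° − 12.5090° = -0.0041°; Δλ = -46.8796° − -46.8830° = +0.0034°.
ΔN = Δφ × 111100 = -455.5 m; ΔE = Δλ × 111100 × cos(12.5090°) = +0.0034 × 111100 × 0.976262 = 368.8 m.
Distance = √(ΔE² + ΔN²) = √(368.8² + (-455.5)²) = 586.1 m.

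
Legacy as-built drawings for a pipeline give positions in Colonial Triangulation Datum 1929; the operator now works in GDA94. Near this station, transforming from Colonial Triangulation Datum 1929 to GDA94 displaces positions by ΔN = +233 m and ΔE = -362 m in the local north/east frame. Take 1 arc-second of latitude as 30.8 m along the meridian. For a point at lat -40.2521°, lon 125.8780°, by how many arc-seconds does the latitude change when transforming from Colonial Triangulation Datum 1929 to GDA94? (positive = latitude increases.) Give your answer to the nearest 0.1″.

1″ of latitude = 30.80 m, so Δφ = 233.0 / 30.80 = 7.565″.

Δφ = 7.6″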